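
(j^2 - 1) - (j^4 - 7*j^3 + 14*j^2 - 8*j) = -j^4 + 7*j^3 - 13*j^2 + 8*j - 1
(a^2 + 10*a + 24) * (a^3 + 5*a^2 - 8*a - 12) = a^5 + 15*a^4 + 66*a^3 + 28*a^2 - 312*a - 288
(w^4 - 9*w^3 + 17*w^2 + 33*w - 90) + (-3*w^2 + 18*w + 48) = w^4 - 9*w^3 + 14*w^2 + 51*w - 42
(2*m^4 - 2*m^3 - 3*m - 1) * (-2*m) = -4*m^5 + 4*m^4 + 6*m^2 + 2*m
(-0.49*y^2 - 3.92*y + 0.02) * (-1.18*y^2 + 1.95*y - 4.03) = 0.5782*y^4 + 3.6701*y^3 - 5.6929*y^2 + 15.8366*y - 0.0806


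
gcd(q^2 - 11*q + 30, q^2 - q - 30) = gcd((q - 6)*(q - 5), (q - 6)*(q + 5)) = q - 6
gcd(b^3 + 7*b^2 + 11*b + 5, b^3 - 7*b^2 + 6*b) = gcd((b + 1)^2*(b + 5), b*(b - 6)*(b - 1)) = 1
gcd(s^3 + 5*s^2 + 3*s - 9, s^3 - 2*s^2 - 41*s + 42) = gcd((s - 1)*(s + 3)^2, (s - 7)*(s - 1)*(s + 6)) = s - 1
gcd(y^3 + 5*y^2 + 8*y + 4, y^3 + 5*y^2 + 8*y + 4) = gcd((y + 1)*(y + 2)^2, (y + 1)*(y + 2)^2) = y^3 + 5*y^2 + 8*y + 4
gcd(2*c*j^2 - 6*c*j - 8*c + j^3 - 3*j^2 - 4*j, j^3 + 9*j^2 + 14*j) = 1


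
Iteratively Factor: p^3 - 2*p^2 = (p)*(p^2 - 2*p) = p^2*(p - 2)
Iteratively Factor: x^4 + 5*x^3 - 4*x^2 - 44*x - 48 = (x + 2)*(x^3 + 3*x^2 - 10*x - 24) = (x + 2)^2*(x^2 + x - 12) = (x + 2)^2*(x + 4)*(x - 3)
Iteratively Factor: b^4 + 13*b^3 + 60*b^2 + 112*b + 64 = (b + 1)*(b^3 + 12*b^2 + 48*b + 64) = (b + 1)*(b + 4)*(b^2 + 8*b + 16) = (b + 1)*(b + 4)^2*(b + 4)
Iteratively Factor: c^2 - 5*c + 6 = (c - 2)*(c - 3)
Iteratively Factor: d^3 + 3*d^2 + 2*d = (d + 2)*(d^2 + d) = d*(d + 2)*(d + 1)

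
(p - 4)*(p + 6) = p^2 + 2*p - 24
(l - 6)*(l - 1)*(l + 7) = l^3 - 43*l + 42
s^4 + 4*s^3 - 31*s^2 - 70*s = s*(s - 5)*(s + 2)*(s + 7)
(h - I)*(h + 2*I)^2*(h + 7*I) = h^4 + 10*I*h^3 - 21*h^2 + 4*I*h - 28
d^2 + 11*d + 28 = (d + 4)*(d + 7)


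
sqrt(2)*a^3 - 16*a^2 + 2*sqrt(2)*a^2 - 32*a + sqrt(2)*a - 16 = (a + 1)*(a - 8*sqrt(2))*(sqrt(2)*a + sqrt(2))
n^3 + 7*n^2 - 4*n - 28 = (n - 2)*(n + 2)*(n + 7)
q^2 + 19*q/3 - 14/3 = (q - 2/3)*(q + 7)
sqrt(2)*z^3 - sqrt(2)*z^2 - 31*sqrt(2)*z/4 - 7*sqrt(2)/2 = (z - 7/2)*(z + 2)*(sqrt(2)*z + sqrt(2)/2)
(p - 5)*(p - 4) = p^2 - 9*p + 20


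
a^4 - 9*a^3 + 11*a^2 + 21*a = a*(a - 7)*(a - 3)*(a + 1)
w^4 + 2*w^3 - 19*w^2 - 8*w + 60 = (w - 3)*(w - 2)*(w + 2)*(w + 5)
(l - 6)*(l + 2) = l^2 - 4*l - 12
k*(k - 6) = k^2 - 6*k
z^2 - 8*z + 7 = (z - 7)*(z - 1)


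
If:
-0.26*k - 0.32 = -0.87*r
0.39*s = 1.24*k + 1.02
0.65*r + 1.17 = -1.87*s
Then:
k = -1.03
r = 0.06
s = -0.65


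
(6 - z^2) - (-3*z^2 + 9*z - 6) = 2*z^2 - 9*z + 12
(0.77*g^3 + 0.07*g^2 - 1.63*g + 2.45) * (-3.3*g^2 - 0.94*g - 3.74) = -2.541*g^5 - 0.9548*g^4 + 2.4334*g^3 - 6.8146*g^2 + 3.7932*g - 9.163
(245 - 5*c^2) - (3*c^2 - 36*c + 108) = -8*c^2 + 36*c + 137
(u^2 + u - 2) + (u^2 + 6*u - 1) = 2*u^2 + 7*u - 3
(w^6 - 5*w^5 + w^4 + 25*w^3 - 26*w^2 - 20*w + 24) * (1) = w^6 - 5*w^5 + w^4 + 25*w^3 - 26*w^2 - 20*w + 24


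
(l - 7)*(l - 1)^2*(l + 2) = l^4 - 7*l^3 - 3*l^2 + 23*l - 14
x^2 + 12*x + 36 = (x + 6)^2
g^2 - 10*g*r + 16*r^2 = (g - 8*r)*(g - 2*r)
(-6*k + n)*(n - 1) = -6*k*n + 6*k + n^2 - n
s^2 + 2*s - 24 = (s - 4)*(s + 6)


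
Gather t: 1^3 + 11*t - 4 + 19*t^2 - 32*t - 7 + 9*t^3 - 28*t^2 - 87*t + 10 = 9*t^3 - 9*t^2 - 108*t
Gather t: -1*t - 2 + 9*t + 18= 8*t + 16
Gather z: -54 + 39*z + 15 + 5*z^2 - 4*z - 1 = 5*z^2 + 35*z - 40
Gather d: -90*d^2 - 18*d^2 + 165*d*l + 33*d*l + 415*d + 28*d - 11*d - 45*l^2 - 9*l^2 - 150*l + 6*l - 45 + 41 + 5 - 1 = -108*d^2 + d*(198*l + 432) - 54*l^2 - 144*l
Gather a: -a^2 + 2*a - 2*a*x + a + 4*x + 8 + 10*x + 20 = -a^2 + a*(3 - 2*x) + 14*x + 28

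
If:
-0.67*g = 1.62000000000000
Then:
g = -2.42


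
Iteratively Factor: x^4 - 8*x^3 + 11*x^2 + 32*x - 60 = (x + 2)*(x^3 - 10*x^2 + 31*x - 30) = (x - 3)*(x + 2)*(x^2 - 7*x + 10) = (x - 5)*(x - 3)*(x + 2)*(x - 2)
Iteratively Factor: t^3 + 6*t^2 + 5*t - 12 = (t - 1)*(t^2 + 7*t + 12) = (t - 1)*(t + 3)*(t + 4)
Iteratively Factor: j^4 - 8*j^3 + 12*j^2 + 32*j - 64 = (j - 4)*(j^3 - 4*j^2 - 4*j + 16) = (j - 4)*(j - 2)*(j^2 - 2*j - 8) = (j - 4)^2*(j - 2)*(j + 2)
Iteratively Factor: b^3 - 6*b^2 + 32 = (b + 2)*(b^2 - 8*b + 16) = (b - 4)*(b + 2)*(b - 4)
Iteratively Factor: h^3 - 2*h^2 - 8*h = (h)*(h^2 - 2*h - 8) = h*(h - 4)*(h + 2)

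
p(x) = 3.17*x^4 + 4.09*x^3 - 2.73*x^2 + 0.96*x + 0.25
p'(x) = 12.68*x^3 + 12.27*x^2 - 5.46*x + 0.96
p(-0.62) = -1.90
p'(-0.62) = 6.04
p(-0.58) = -1.66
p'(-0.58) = 5.78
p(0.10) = 0.32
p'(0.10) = 0.55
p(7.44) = 11253.61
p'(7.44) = 5861.54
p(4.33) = 1399.58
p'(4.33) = 1236.76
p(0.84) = 3.13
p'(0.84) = 12.55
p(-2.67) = 61.48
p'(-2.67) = -138.34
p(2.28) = 122.39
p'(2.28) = 202.58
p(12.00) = 72419.29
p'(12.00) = 23613.36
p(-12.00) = 58261.21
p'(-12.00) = -20077.68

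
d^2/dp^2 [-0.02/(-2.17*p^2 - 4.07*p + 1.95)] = (-0.188356*p^2 - 0.353276*p + 0.02*(4.34*p + 4.07)*(8.68*p + 8.14) + 0.16926)/(2.17*p^2 + 4.07*p - 1.95)^3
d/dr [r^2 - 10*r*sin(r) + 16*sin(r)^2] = -10*r*cos(r) + 2*r - 10*sin(r) + 16*sin(2*r)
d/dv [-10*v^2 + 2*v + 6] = 2 - 20*v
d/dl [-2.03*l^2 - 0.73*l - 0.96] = -4.06*l - 0.73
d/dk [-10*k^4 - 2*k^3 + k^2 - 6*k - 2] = -40*k^3 - 6*k^2 + 2*k - 6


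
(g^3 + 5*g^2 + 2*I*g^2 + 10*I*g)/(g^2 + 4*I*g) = (g^2 + g*(5 + 2*I) + 10*I)/(g + 4*I)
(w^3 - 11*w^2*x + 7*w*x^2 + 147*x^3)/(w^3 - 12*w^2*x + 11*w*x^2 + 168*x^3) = (-w + 7*x)/(-w + 8*x)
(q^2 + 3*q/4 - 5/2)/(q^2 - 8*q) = (4*q^2 + 3*q - 10)/(4*q*(q - 8))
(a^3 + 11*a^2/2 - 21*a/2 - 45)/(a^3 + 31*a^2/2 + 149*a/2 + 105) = (a - 3)/(a + 7)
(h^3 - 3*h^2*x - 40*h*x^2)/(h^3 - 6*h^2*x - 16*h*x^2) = (h + 5*x)/(h + 2*x)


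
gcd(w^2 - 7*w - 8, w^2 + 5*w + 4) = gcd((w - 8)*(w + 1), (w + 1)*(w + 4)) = w + 1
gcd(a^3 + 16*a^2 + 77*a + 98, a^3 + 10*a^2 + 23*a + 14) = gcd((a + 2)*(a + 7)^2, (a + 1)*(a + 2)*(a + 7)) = a^2 + 9*a + 14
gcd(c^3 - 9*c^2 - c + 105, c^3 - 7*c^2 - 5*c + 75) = c^2 - 2*c - 15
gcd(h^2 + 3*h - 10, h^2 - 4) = h - 2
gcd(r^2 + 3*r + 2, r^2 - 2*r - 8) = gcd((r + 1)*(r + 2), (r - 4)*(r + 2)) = r + 2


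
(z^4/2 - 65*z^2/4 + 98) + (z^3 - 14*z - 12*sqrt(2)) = z^4/2 + z^3 - 65*z^2/4 - 14*z - 12*sqrt(2) + 98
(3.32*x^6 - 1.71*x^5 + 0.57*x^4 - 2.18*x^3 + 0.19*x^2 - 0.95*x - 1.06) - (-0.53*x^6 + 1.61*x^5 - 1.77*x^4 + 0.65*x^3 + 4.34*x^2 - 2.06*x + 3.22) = 3.85*x^6 - 3.32*x^5 + 2.34*x^4 - 2.83*x^3 - 4.15*x^2 + 1.11*x - 4.28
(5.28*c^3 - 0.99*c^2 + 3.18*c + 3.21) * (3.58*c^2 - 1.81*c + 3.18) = 18.9024*c^5 - 13.101*c^4 + 29.9667*c^3 + 2.5878*c^2 + 4.3023*c + 10.2078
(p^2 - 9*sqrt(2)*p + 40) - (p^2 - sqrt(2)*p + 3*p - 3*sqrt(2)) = -8*sqrt(2)*p - 3*p + 3*sqrt(2) + 40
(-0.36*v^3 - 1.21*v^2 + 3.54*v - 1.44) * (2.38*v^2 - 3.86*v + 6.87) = -0.8568*v^5 - 1.4902*v^4 + 10.6226*v^3 - 25.4043*v^2 + 29.8782*v - 9.8928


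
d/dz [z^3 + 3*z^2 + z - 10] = 3*z^2 + 6*z + 1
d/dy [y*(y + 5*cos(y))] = -5*y*sin(y) + 2*y + 5*cos(y)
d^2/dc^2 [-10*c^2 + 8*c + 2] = -20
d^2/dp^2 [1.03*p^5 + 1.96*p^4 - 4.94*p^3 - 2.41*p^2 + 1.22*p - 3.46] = 20.6*p^3 + 23.52*p^2 - 29.64*p - 4.82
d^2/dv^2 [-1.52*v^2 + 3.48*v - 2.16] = -3.04000000000000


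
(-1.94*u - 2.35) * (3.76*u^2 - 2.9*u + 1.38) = -7.2944*u^3 - 3.21*u^2 + 4.1378*u - 3.243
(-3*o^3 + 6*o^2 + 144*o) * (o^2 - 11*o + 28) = -3*o^5 + 39*o^4 - 6*o^3 - 1416*o^2 + 4032*o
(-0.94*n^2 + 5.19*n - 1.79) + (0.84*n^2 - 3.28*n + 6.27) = -0.1*n^2 + 1.91*n + 4.48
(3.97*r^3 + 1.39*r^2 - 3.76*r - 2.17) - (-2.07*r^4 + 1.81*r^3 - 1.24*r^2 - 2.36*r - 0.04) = 2.07*r^4 + 2.16*r^3 + 2.63*r^2 - 1.4*r - 2.13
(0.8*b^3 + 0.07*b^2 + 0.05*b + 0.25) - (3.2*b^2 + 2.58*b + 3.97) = 0.8*b^3 - 3.13*b^2 - 2.53*b - 3.72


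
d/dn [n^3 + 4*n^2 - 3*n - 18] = 3*n^2 + 8*n - 3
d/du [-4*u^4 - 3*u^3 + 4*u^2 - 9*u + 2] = -16*u^3 - 9*u^2 + 8*u - 9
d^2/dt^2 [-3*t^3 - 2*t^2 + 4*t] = -18*t - 4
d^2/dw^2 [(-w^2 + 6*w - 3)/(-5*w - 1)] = 212/(125*w^3 + 75*w^2 + 15*w + 1)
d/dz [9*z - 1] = 9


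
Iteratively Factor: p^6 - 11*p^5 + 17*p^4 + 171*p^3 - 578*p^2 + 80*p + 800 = (p - 5)*(p^5 - 6*p^4 - 13*p^3 + 106*p^2 - 48*p - 160) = (p - 5)*(p - 2)*(p^4 - 4*p^3 - 21*p^2 + 64*p + 80) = (p - 5)*(p - 4)*(p - 2)*(p^3 - 21*p - 20) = (p - 5)^2*(p - 4)*(p - 2)*(p^2 + 5*p + 4) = (p - 5)^2*(p - 4)*(p - 2)*(p + 1)*(p + 4)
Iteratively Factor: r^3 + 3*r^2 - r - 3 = (r + 3)*(r^2 - 1) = (r + 1)*(r + 3)*(r - 1)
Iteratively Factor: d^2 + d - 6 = (d + 3)*(d - 2)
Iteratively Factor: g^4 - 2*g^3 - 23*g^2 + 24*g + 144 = (g + 3)*(g^3 - 5*g^2 - 8*g + 48) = (g - 4)*(g + 3)*(g^2 - g - 12) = (g - 4)^2*(g + 3)*(g + 3)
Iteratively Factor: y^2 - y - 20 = (y - 5)*(y + 4)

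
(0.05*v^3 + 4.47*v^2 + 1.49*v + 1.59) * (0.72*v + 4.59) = 0.036*v^4 + 3.4479*v^3 + 21.5901*v^2 + 7.9839*v + 7.2981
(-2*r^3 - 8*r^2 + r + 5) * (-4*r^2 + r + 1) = 8*r^5 + 30*r^4 - 14*r^3 - 27*r^2 + 6*r + 5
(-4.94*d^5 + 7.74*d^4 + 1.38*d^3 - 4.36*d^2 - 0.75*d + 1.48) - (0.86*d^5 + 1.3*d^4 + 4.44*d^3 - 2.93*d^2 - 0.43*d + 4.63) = -5.8*d^5 + 6.44*d^4 - 3.06*d^3 - 1.43*d^2 - 0.32*d - 3.15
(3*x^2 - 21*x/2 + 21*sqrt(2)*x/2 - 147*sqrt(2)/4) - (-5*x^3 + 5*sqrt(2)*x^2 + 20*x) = 5*x^3 - 5*sqrt(2)*x^2 + 3*x^2 - 61*x/2 + 21*sqrt(2)*x/2 - 147*sqrt(2)/4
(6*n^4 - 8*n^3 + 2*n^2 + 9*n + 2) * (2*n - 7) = 12*n^5 - 58*n^4 + 60*n^3 + 4*n^2 - 59*n - 14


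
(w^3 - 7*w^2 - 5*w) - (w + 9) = w^3 - 7*w^2 - 6*w - 9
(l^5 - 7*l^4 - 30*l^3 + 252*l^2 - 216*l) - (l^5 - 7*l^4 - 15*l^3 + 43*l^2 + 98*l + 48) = -15*l^3 + 209*l^2 - 314*l - 48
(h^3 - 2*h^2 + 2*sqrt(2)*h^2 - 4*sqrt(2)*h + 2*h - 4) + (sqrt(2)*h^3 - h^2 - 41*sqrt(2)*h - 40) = h^3 + sqrt(2)*h^3 - 3*h^2 + 2*sqrt(2)*h^2 - 45*sqrt(2)*h + 2*h - 44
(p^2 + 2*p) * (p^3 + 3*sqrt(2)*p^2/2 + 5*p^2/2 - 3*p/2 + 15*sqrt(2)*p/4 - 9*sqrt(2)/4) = p^5 + 3*sqrt(2)*p^4/2 + 9*p^4/2 + 7*p^3/2 + 27*sqrt(2)*p^3/4 - 3*p^2 + 21*sqrt(2)*p^2/4 - 9*sqrt(2)*p/2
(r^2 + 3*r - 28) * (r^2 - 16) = r^4 + 3*r^3 - 44*r^2 - 48*r + 448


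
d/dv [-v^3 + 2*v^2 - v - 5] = -3*v^2 + 4*v - 1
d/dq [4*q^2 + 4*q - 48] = 8*q + 4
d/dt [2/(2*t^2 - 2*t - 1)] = 4*(1 - 2*t)/(-2*t^2 + 2*t + 1)^2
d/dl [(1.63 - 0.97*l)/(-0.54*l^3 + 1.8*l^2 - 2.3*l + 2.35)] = (-1.0476*l^3 + 4.3866*l^2 - 5.868*l + 1.4695)/(0.2916*l^6 - 1.944*l^5 + 5.724*l^4 - 10.818*l^3 + 13.75*l^2 - 10.81*l + 5.5225)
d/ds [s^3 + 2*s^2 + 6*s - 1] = 3*s^2 + 4*s + 6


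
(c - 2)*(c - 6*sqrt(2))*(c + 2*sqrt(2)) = c^3 - 4*sqrt(2)*c^2 - 2*c^2 - 24*c + 8*sqrt(2)*c + 48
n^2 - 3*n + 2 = (n - 2)*(n - 1)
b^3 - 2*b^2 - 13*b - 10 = (b - 5)*(b + 1)*(b + 2)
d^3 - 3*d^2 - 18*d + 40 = (d - 5)*(d - 2)*(d + 4)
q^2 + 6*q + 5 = (q + 1)*(q + 5)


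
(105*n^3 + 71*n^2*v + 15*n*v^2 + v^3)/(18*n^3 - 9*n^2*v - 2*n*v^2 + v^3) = (35*n^2 + 12*n*v + v^2)/(6*n^2 - 5*n*v + v^2)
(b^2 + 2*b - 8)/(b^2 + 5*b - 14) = (b + 4)/(b + 7)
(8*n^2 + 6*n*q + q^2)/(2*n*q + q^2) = (4*n + q)/q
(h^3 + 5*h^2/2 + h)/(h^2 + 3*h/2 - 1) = h*(2*h + 1)/(2*h - 1)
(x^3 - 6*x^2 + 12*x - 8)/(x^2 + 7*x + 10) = (x^3 - 6*x^2 + 12*x - 8)/(x^2 + 7*x + 10)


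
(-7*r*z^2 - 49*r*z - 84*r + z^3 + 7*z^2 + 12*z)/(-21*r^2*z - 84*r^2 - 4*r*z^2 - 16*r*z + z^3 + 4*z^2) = (z + 3)/(3*r + z)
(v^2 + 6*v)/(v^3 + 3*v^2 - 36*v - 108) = v/(v^2 - 3*v - 18)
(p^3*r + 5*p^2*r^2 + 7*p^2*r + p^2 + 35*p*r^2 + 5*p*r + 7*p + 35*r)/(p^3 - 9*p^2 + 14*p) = (p^3*r + 5*p^2*r^2 + 7*p^2*r + p^2 + 35*p*r^2 + 5*p*r + 7*p + 35*r)/(p*(p^2 - 9*p + 14))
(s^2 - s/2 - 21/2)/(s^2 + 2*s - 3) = (s - 7/2)/(s - 1)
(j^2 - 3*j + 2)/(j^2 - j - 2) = (j - 1)/(j + 1)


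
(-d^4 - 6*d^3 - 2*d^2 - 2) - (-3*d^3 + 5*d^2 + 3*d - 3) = -d^4 - 3*d^3 - 7*d^2 - 3*d + 1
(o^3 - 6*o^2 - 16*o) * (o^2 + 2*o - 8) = o^5 - 4*o^4 - 36*o^3 + 16*o^2 + 128*o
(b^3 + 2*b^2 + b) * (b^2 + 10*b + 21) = b^5 + 12*b^4 + 42*b^3 + 52*b^2 + 21*b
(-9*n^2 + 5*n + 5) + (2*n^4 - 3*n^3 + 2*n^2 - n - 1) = 2*n^4 - 3*n^3 - 7*n^2 + 4*n + 4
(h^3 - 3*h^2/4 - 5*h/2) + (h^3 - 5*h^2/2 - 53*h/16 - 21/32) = 2*h^3 - 13*h^2/4 - 93*h/16 - 21/32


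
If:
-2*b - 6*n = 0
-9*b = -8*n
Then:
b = 0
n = 0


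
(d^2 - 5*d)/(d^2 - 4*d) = (d - 5)/(d - 4)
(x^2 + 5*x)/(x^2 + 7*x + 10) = x/(x + 2)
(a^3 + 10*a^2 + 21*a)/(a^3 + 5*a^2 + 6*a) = (a + 7)/(a + 2)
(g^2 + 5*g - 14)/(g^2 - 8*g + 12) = (g + 7)/(g - 6)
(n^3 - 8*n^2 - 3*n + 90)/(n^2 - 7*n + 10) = (n^2 - 3*n - 18)/(n - 2)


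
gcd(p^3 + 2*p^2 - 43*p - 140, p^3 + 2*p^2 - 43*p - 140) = p^3 + 2*p^2 - 43*p - 140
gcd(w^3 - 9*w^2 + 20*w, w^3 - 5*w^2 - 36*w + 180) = w - 5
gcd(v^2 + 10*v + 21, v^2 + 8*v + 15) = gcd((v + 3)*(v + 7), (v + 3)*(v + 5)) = v + 3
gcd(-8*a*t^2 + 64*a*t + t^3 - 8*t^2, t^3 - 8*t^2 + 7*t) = t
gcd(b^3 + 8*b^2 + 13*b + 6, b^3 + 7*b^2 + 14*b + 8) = b + 1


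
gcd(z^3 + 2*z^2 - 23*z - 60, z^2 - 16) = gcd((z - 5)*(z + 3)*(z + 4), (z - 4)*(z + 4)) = z + 4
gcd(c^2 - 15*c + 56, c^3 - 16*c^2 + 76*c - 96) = c - 8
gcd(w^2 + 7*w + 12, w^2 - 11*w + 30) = 1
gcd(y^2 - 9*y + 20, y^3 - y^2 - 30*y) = 1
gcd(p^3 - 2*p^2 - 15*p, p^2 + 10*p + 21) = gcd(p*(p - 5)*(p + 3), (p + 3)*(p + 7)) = p + 3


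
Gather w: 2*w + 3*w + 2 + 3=5*w + 5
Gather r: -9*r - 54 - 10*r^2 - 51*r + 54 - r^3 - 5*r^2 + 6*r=-r^3 - 15*r^2 - 54*r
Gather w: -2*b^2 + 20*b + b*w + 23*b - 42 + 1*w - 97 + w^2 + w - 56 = -2*b^2 + 43*b + w^2 + w*(b + 2) - 195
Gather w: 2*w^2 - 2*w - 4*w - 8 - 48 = 2*w^2 - 6*w - 56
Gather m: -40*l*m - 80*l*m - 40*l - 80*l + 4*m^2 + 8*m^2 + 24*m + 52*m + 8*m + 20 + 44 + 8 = -120*l + 12*m^2 + m*(84 - 120*l) + 72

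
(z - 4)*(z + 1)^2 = z^3 - 2*z^2 - 7*z - 4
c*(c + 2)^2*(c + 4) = c^4 + 8*c^3 + 20*c^2 + 16*c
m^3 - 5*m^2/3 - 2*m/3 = m*(m - 2)*(m + 1/3)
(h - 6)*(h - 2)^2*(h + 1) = h^4 - 9*h^3 + 18*h^2 + 4*h - 24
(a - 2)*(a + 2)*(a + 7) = a^3 + 7*a^2 - 4*a - 28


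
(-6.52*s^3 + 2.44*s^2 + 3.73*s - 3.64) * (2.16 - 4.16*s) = 27.1232*s^4 - 24.2336*s^3 - 10.2464*s^2 + 23.1992*s - 7.8624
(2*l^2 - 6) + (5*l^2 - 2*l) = 7*l^2 - 2*l - 6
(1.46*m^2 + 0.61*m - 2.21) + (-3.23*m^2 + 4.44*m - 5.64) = -1.77*m^2 + 5.05*m - 7.85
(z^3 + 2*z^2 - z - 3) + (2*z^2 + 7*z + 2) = z^3 + 4*z^2 + 6*z - 1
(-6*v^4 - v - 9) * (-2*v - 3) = 12*v^5 + 18*v^4 + 2*v^2 + 21*v + 27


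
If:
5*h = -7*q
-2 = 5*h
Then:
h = -2/5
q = 2/7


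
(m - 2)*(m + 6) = m^2 + 4*m - 12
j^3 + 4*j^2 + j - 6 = (j - 1)*(j + 2)*(j + 3)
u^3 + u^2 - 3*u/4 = u*(u - 1/2)*(u + 3/2)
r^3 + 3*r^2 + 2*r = r*(r + 1)*(r + 2)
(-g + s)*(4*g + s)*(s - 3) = -4*g^2*s + 12*g^2 + 3*g*s^2 - 9*g*s + s^3 - 3*s^2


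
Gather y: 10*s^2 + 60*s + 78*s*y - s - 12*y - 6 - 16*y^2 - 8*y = 10*s^2 + 59*s - 16*y^2 + y*(78*s - 20) - 6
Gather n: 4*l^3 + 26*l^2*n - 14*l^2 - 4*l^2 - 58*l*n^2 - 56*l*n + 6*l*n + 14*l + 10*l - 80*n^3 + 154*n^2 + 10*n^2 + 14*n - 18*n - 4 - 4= 4*l^3 - 18*l^2 + 24*l - 80*n^3 + n^2*(164 - 58*l) + n*(26*l^2 - 50*l - 4) - 8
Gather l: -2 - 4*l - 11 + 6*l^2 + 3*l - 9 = 6*l^2 - l - 22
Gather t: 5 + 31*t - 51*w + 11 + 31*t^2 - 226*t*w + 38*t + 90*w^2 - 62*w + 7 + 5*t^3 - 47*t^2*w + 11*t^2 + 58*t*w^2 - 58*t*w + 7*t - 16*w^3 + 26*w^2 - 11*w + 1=5*t^3 + t^2*(42 - 47*w) + t*(58*w^2 - 284*w + 76) - 16*w^3 + 116*w^2 - 124*w + 24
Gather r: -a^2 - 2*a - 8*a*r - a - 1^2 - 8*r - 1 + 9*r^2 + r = -a^2 - 3*a + 9*r^2 + r*(-8*a - 7) - 2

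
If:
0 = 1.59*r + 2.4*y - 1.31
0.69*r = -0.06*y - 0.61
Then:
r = -0.99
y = 1.20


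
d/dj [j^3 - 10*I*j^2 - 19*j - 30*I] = 3*j^2 - 20*I*j - 19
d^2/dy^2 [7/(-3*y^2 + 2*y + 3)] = 14*(-9*y^2 + 6*y + 4*(3*y - 1)^2 + 9)/(-3*y^2 + 2*y + 3)^3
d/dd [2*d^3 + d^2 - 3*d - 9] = 6*d^2 + 2*d - 3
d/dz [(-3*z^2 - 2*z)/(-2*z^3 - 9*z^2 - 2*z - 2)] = 2*(-3*z^4 - 4*z^3 - 6*z^2 + 6*z + 2)/(4*z^6 + 36*z^5 + 89*z^4 + 44*z^3 + 40*z^2 + 8*z + 4)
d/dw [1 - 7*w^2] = -14*w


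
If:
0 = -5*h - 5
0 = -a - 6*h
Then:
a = 6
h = -1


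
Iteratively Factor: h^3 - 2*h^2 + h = (h)*(h^2 - 2*h + 1) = h*(h - 1)*(h - 1)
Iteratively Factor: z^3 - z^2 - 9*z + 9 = (z - 1)*(z^2 - 9) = (z - 3)*(z - 1)*(z + 3)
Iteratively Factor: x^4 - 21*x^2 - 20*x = (x + 4)*(x^3 - 4*x^2 - 5*x) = x*(x + 4)*(x^2 - 4*x - 5) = x*(x + 1)*(x + 4)*(x - 5)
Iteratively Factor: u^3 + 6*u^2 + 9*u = (u)*(u^2 + 6*u + 9) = u*(u + 3)*(u + 3)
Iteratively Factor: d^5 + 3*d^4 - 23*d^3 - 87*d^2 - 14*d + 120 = (d + 3)*(d^4 - 23*d^2 - 18*d + 40) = (d + 2)*(d + 3)*(d^3 - 2*d^2 - 19*d + 20) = (d - 1)*(d + 2)*(d + 3)*(d^2 - d - 20) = (d - 1)*(d + 2)*(d + 3)*(d + 4)*(d - 5)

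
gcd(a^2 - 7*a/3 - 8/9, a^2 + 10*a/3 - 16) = a - 8/3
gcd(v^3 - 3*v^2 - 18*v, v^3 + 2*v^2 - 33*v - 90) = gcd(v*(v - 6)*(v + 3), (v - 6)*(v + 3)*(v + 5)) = v^2 - 3*v - 18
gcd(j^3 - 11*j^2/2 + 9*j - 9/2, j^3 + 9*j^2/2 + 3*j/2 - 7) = j - 1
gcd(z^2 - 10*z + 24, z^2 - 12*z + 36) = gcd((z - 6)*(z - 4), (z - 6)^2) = z - 6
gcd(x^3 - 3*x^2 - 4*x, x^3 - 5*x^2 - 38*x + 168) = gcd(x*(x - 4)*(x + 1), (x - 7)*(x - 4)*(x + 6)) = x - 4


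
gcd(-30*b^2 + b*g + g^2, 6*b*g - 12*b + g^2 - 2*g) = 6*b + g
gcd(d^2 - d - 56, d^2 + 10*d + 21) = d + 7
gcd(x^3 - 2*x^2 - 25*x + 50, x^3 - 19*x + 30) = x^2 + 3*x - 10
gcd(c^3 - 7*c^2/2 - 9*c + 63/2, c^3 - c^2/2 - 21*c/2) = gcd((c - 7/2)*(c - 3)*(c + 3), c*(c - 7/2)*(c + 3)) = c^2 - c/2 - 21/2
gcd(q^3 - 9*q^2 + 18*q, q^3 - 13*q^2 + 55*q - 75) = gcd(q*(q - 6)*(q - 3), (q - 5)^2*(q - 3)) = q - 3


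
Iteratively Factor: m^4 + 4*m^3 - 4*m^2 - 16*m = (m + 4)*(m^3 - 4*m) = (m - 2)*(m + 4)*(m^2 + 2*m) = m*(m - 2)*(m + 4)*(m + 2)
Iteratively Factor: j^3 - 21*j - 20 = (j - 5)*(j^2 + 5*j + 4) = (j - 5)*(j + 4)*(j + 1)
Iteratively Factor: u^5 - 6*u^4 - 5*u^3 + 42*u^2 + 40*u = (u - 4)*(u^4 - 2*u^3 - 13*u^2 - 10*u) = (u - 4)*(u + 1)*(u^3 - 3*u^2 - 10*u) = u*(u - 4)*(u + 1)*(u^2 - 3*u - 10) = u*(u - 4)*(u + 1)*(u + 2)*(u - 5)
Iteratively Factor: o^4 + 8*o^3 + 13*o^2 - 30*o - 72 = (o + 3)*(o^3 + 5*o^2 - 2*o - 24) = (o - 2)*(o + 3)*(o^2 + 7*o + 12) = (o - 2)*(o + 3)*(o + 4)*(o + 3)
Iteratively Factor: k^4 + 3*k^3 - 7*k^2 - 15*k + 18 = (k + 3)*(k^3 - 7*k + 6) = (k - 2)*(k + 3)*(k^2 + 2*k - 3) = (k - 2)*(k - 1)*(k + 3)*(k + 3)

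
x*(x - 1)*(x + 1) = x^3 - x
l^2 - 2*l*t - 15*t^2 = (l - 5*t)*(l + 3*t)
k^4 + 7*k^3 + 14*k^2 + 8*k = k*(k + 1)*(k + 2)*(k + 4)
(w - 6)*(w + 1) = w^2 - 5*w - 6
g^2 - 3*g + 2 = (g - 2)*(g - 1)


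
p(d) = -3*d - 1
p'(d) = -3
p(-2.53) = 6.59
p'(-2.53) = -3.00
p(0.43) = -2.29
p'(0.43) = -3.00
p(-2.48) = 6.44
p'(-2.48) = -3.00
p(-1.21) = 2.63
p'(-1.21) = -3.00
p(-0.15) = -0.55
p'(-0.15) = -3.00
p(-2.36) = 6.08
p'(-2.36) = -3.00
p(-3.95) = 10.85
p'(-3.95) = -3.00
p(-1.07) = 2.21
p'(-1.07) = -3.00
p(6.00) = -19.00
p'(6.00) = -3.00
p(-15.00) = 44.00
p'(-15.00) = -3.00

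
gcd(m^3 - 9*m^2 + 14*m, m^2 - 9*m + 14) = m^2 - 9*m + 14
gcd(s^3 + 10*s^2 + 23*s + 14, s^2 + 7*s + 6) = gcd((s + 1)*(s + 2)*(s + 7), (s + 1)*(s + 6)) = s + 1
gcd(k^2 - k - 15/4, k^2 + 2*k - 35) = 1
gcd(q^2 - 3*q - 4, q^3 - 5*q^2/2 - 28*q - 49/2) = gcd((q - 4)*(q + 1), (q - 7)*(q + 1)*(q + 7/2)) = q + 1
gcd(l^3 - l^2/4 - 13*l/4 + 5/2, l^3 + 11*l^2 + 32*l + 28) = l + 2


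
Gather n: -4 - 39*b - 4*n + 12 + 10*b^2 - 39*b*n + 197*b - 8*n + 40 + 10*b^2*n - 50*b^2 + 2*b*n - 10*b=-40*b^2 + 148*b + n*(10*b^2 - 37*b - 12) + 48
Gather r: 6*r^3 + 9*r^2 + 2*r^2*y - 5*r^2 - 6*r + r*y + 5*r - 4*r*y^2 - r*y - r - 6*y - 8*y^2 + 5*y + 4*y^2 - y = 6*r^3 + r^2*(2*y + 4) + r*(-4*y^2 - 2) - 4*y^2 - 2*y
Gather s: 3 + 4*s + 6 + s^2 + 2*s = s^2 + 6*s + 9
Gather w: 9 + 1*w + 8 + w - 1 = 2*w + 16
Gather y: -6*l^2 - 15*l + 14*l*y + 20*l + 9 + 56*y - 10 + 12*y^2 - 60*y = -6*l^2 + 5*l + 12*y^2 + y*(14*l - 4) - 1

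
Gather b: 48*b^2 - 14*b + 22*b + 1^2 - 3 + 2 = 48*b^2 + 8*b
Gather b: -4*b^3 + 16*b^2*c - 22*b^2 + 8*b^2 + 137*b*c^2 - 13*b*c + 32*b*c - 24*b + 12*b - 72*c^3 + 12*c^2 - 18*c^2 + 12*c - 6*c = -4*b^3 + b^2*(16*c - 14) + b*(137*c^2 + 19*c - 12) - 72*c^3 - 6*c^2 + 6*c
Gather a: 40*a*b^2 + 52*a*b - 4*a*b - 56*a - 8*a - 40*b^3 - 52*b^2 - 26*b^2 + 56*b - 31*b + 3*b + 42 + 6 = a*(40*b^2 + 48*b - 64) - 40*b^3 - 78*b^2 + 28*b + 48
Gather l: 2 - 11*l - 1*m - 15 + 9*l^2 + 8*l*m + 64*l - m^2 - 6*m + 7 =9*l^2 + l*(8*m + 53) - m^2 - 7*m - 6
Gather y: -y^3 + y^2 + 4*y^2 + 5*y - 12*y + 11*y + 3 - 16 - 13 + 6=-y^3 + 5*y^2 + 4*y - 20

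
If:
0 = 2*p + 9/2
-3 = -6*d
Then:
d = 1/2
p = -9/4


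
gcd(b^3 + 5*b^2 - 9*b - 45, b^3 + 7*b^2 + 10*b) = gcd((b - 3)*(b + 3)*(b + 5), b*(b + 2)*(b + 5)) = b + 5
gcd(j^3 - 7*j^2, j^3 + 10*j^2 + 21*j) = j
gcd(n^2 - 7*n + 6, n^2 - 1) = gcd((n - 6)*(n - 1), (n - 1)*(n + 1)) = n - 1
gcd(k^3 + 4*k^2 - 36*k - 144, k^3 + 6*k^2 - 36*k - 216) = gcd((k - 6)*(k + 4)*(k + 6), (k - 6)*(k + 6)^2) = k^2 - 36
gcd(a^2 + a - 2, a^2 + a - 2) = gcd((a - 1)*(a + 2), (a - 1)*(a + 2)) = a^2 + a - 2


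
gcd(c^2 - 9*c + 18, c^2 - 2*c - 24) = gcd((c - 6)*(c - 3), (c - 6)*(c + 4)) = c - 6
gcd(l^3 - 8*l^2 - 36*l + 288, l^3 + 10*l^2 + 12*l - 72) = l + 6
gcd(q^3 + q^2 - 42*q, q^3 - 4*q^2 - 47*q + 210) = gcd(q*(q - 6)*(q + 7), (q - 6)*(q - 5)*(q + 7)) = q^2 + q - 42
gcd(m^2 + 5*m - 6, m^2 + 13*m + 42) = m + 6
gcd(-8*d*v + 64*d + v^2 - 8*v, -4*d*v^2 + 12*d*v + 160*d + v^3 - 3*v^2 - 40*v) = v - 8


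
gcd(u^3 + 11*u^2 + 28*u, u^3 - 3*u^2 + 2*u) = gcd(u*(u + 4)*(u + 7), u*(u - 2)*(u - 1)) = u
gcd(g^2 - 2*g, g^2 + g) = g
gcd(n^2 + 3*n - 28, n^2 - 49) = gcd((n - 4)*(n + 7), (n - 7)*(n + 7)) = n + 7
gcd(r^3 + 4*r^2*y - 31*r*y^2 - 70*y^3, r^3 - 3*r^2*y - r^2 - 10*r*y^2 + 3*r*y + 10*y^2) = -r^2 + 3*r*y + 10*y^2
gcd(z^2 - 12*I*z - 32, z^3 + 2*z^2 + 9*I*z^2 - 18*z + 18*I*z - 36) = 1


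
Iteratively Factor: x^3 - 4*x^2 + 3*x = (x - 1)*(x^2 - 3*x) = (x - 3)*(x - 1)*(x)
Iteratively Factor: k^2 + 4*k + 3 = (k + 3)*(k + 1)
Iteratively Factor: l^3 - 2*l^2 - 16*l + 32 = (l + 4)*(l^2 - 6*l + 8) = (l - 2)*(l + 4)*(l - 4)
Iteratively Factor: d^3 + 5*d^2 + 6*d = (d + 3)*(d^2 + 2*d) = (d + 2)*(d + 3)*(d)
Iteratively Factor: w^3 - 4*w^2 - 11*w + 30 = (w - 5)*(w^2 + w - 6) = (w - 5)*(w - 2)*(w + 3)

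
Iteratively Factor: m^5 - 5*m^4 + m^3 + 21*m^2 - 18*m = (m - 3)*(m^4 - 2*m^3 - 5*m^2 + 6*m) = (m - 3)*(m - 1)*(m^3 - m^2 - 6*m) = m*(m - 3)*(m - 1)*(m^2 - m - 6) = m*(m - 3)^2*(m - 1)*(m + 2)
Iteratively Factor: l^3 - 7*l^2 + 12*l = (l - 3)*(l^2 - 4*l) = l*(l - 3)*(l - 4)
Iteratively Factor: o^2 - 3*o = (o - 3)*(o)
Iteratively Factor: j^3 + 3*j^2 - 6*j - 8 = (j + 1)*(j^2 + 2*j - 8) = (j + 1)*(j + 4)*(j - 2)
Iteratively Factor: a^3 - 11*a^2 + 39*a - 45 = (a - 3)*(a^2 - 8*a + 15) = (a - 5)*(a - 3)*(a - 3)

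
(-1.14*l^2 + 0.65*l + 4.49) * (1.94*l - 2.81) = -2.2116*l^3 + 4.4644*l^2 + 6.8841*l - 12.6169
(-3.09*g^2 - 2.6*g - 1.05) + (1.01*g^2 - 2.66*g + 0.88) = -2.08*g^2 - 5.26*g - 0.17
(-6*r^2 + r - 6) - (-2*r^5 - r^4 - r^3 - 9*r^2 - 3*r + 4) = 2*r^5 + r^4 + r^3 + 3*r^2 + 4*r - 10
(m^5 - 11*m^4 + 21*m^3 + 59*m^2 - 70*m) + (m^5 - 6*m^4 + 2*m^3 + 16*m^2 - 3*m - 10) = 2*m^5 - 17*m^4 + 23*m^3 + 75*m^2 - 73*m - 10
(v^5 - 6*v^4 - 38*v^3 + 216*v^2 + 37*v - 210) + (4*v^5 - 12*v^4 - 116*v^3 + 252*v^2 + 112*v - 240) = 5*v^5 - 18*v^4 - 154*v^3 + 468*v^2 + 149*v - 450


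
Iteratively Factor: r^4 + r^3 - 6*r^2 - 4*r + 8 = (r + 2)*(r^3 - r^2 - 4*r + 4) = (r - 2)*(r + 2)*(r^2 + r - 2) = (r - 2)*(r + 2)^2*(r - 1)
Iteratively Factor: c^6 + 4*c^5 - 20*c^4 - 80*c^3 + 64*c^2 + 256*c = (c + 4)*(c^5 - 20*c^3 + 64*c) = (c + 2)*(c + 4)*(c^4 - 2*c^3 - 16*c^2 + 32*c) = (c + 2)*(c + 4)^2*(c^3 - 6*c^2 + 8*c) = c*(c + 2)*(c + 4)^2*(c^2 - 6*c + 8) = c*(c - 4)*(c + 2)*(c + 4)^2*(c - 2)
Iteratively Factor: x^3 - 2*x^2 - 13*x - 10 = (x + 2)*(x^2 - 4*x - 5) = (x - 5)*(x + 2)*(x + 1)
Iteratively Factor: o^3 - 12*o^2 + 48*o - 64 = (o - 4)*(o^2 - 8*o + 16) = (o - 4)^2*(o - 4)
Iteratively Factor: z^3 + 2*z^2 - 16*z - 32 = (z - 4)*(z^2 + 6*z + 8) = (z - 4)*(z + 2)*(z + 4)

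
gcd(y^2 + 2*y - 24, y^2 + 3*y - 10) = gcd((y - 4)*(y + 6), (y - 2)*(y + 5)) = 1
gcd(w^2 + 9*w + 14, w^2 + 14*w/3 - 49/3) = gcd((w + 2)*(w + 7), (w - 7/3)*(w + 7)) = w + 7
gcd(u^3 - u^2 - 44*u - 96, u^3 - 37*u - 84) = u^2 + 7*u + 12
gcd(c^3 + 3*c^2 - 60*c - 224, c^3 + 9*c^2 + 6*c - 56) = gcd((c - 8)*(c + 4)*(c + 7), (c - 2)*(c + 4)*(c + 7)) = c^2 + 11*c + 28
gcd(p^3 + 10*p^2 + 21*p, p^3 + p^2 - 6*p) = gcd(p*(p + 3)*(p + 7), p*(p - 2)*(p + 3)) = p^2 + 3*p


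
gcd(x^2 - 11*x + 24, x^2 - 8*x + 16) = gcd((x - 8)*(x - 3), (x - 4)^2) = 1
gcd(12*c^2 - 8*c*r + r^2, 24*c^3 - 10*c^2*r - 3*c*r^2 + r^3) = -2*c + r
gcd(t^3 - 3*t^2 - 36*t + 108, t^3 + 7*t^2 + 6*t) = t + 6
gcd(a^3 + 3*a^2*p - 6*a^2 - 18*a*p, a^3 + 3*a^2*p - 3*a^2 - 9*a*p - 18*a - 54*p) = a^2 + 3*a*p - 6*a - 18*p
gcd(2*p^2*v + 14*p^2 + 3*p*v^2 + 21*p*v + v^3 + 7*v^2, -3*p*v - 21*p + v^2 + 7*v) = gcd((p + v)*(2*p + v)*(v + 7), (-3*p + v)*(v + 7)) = v + 7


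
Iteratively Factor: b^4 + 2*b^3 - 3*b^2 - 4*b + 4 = (b + 2)*(b^3 - 3*b + 2) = (b - 1)*(b + 2)*(b^2 + b - 2) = (b - 1)*(b + 2)^2*(b - 1)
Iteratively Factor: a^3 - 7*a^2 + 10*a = (a - 5)*(a^2 - 2*a) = a*(a - 5)*(a - 2)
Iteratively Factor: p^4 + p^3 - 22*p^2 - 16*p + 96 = (p - 4)*(p^3 + 5*p^2 - 2*p - 24) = (p - 4)*(p + 4)*(p^2 + p - 6) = (p - 4)*(p - 2)*(p + 4)*(p + 3)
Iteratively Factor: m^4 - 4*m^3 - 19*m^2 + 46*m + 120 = (m + 2)*(m^3 - 6*m^2 - 7*m + 60) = (m + 2)*(m + 3)*(m^2 - 9*m + 20) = (m - 5)*(m + 2)*(m + 3)*(m - 4)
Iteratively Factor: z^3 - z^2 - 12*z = (z)*(z^2 - z - 12) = z*(z - 4)*(z + 3)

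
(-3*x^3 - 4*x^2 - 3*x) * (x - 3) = -3*x^4 + 5*x^3 + 9*x^2 + 9*x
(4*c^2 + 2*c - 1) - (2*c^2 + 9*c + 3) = 2*c^2 - 7*c - 4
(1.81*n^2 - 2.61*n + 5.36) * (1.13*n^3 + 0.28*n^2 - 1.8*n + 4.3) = 2.0453*n^5 - 2.4425*n^4 + 2.068*n^3 + 13.9818*n^2 - 20.871*n + 23.048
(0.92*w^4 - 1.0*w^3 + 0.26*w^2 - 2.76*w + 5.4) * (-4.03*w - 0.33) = -3.7076*w^5 + 3.7264*w^4 - 0.7178*w^3 + 11.037*w^2 - 20.8512*w - 1.782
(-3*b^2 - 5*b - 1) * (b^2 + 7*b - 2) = -3*b^4 - 26*b^3 - 30*b^2 + 3*b + 2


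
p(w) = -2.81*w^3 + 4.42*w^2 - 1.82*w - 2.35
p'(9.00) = -605.09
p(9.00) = -1709.20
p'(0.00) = -1.82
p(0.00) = -2.35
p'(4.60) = -139.53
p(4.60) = -190.71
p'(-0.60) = -10.16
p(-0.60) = 0.94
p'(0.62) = 0.42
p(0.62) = -2.45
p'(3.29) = -63.98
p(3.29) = -60.56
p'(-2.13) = -58.90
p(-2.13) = 48.73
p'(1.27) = -4.19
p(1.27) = -3.29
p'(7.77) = -442.08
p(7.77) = -1067.81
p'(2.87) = -45.89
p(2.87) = -37.59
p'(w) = -8.43*w^2 + 8.84*w - 1.82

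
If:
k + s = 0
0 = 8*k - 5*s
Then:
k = 0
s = 0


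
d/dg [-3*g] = -3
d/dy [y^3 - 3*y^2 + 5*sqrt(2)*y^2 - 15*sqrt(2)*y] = 3*y^2 - 6*y + 10*sqrt(2)*y - 15*sqrt(2)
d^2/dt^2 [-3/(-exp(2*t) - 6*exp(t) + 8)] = 6*(4*(exp(t) + 3)^2*exp(t) - (2*exp(t) + 3)*(exp(2*t) + 6*exp(t) - 8))*exp(t)/(exp(2*t) + 6*exp(t) - 8)^3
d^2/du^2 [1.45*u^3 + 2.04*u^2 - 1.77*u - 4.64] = 8.7*u + 4.08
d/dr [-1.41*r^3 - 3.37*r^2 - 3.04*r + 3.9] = -4.23*r^2 - 6.74*r - 3.04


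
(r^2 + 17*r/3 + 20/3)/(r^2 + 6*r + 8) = (r + 5/3)/(r + 2)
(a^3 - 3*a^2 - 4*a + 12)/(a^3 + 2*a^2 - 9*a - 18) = (a - 2)/(a + 3)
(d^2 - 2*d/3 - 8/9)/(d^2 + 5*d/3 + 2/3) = (d - 4/3)/(d + 1)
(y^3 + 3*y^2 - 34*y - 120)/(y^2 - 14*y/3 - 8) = 3*(y^2 + 9*y + 20)/(3*y + 4)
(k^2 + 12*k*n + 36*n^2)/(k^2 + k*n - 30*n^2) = (k + 6*n)/(k - 5*n)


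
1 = 1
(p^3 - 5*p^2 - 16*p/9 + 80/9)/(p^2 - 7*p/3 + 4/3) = (3*p^2 - 11*p - 20)/(3*(p - 1))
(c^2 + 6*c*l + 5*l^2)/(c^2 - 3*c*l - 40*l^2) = (c + l)/(c - 8*l)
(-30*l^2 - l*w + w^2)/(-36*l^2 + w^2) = (5*l + w)/(6*l + w)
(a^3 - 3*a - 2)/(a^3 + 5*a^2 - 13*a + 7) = (a^3 - 3*a - 2)/(a^3 + 5*a^2 - 13*a + 7)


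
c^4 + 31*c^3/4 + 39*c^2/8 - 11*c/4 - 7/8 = (c - 1/2)*(c + 1/4)*(c + 1)*(c + 7)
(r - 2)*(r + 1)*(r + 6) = r^3 + 5*r^2 - 8*r - 12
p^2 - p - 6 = (p - 3)*(p + 2)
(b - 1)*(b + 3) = b^2 + 2*b - 3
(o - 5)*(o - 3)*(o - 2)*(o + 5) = o^4 - 5*o^3 - 19*o^2 + 125*o - 150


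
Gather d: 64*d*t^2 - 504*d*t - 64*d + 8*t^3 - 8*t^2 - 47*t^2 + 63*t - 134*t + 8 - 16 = d*(64*t^2 - 504*t - 64) + 8*t^3 - 55*t^2 - 71*t - 8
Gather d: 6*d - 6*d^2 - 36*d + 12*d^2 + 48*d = 6*d^2 + 18*d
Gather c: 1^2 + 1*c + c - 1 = 2*c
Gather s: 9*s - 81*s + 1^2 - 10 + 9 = -72*s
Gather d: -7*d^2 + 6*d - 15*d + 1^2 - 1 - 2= -7*d^2 - 9*d - 2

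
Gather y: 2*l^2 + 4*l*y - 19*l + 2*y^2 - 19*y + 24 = 2*l^2 - 19*l + 2*y^2 + y*(4*l - 19) + 24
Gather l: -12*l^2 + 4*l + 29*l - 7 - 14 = -12*l^2 + 33*l - 21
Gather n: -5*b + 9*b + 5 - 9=4*b - 4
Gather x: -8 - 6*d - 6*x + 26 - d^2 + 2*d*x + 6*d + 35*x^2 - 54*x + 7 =-d^2 + 35*x^2 + x*(2*d - 60) + 25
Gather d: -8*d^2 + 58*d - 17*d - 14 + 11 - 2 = -8*d^2 + 41*d - 5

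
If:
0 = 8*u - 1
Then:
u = 1/8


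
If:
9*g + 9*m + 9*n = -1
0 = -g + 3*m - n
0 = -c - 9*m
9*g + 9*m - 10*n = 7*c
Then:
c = 1/4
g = 7/114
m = -1/36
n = -11/76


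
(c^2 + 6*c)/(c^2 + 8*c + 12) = c/(c + 2)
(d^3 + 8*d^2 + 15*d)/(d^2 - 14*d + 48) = d*(d^2 + 8*d + 15)/(d^2 - 14*d + 48)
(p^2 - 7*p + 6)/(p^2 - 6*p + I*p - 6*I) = (p - 1)/(p + I)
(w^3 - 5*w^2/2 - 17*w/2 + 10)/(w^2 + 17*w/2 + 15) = (w^2 - 5*w + 4)/(w + 6)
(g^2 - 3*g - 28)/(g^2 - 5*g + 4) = (g^2 - 3*g - 28)/(g^2 - 5*g + 4)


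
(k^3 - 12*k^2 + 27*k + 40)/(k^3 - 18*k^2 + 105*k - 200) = (k + 1)/(k - 5)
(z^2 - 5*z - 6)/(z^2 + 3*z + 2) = (z - 6)/(z + 2)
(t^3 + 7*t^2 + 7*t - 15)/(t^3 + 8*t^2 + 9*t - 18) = (t + 5)/(t + 6)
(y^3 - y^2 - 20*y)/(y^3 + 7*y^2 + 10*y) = (y^2 - y - 20)/(y^2 + 7*y + 10)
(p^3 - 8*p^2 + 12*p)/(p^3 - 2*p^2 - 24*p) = (p - 2)/(p + 4)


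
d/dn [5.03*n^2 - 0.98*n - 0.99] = 10.06*n - 0.98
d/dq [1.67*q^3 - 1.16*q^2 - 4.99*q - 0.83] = 5.01*q^2 - 2.32*q - 4.99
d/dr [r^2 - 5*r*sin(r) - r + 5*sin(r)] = -5*r*cos(r) + 2*r + 5*sqrt(2)*cos(r + pi/4) - 1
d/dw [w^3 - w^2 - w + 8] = 3*w^2 - 2*w - 1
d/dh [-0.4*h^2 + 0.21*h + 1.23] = 0.21 - 0.8*h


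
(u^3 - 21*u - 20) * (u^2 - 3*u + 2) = u^5 - 3*u^4 - 19*u^3 + 43*u^2 + 18*u - 40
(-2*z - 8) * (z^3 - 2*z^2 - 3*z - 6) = -2*z^4 - 4*z^3 + 22*z^2 + 36*z + 48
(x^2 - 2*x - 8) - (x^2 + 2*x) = -4*x - 8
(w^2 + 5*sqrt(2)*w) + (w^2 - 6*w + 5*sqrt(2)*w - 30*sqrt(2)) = 2*w^2 - 6*w + 10*sqrt(2)*w - 30*sqrt(2)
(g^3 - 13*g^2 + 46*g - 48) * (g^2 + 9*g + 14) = g^5 - 4*g^4 - 57*g^3 + 184*g^2 + 212*g - 672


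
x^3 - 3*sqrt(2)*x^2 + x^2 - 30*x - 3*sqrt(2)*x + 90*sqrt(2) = (x - 5)*(x + 6)*(x - 3*sqrt(2))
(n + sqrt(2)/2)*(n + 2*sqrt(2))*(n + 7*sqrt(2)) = n^3 + 19*sqrt(2)*n^2/2 + 37*n + 14*sqrt(2)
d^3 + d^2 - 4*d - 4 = (d - 2)*(d + 1)*(d + 2)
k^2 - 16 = (k - 4)*(k + 4)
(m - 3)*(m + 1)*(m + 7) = m^3 + 5*m^2 - 17*m - 21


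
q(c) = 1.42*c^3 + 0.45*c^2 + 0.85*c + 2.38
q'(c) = 4.26*c^2 + 0.9*c + 0.85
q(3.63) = 79.32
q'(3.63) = 60.25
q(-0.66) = 1.61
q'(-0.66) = 2.11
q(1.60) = 10.71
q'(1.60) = 13.20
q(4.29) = 126.42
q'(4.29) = 83.11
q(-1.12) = -0.00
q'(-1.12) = 5.19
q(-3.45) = -53.51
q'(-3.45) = 48.45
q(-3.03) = -35.57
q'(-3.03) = 37.23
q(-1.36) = -1.52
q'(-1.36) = 7.51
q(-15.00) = -4701.62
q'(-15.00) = 945.85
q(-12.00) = -2396.78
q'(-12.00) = 603.49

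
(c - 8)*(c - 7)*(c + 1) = c^3 - 14*c^2 + 41*c + 56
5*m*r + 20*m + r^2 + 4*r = (5*m + r)*(r + 4)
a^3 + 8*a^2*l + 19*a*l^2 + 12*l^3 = (a + l)*(a + 3*l)*(a + 4*l)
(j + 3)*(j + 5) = j^2 + 8*j + 15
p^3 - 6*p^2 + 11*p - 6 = (p - 3)*(p - 2)*(p - 1)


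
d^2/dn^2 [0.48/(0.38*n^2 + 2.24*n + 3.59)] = (-0.138624*n^2 - 0.817152*n + 0.48*(0.76*n + 2.24)*(1.52*n + 4.48) - 1.309632)/(0.38*n^2 + 2.24*n + 3.59)^3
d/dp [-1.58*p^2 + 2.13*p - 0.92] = 2.13 - 3.16*p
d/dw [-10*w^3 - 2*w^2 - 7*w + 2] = -30*w^2 - 4*w - 7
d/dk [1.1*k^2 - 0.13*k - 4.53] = 2.2*k - 0.13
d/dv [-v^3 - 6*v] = -3*v^2 - 6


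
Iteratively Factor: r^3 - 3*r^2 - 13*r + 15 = (r + 3)*(r^2 - 6*r + 5) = (r - 5)*(r + 3)*(r - 1)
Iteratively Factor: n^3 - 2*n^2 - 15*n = (n - 5)*(n^2 + 3*n) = (n - 5)*(n + 3)*(n)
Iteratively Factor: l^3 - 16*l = (l + 4)*(l^2 - 4*l) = (l - 4)*(l + 4)*(l)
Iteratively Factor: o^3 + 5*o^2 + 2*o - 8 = (o + 2)*(o^2 + 3*o - 4) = (o + 2)*(o + 4)*(o - 1)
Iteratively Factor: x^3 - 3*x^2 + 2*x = (x - 1)*(x^2 - 2*x) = x*(x - 1)*(x - 2)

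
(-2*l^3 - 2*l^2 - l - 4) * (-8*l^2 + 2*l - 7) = 16*l^5 + 12*l^4 + 18*l^3 + 44*l^2 - l + 28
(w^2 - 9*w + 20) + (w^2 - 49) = 2*w^2 - 9*w - 29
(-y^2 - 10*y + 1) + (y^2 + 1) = 2 - 10*y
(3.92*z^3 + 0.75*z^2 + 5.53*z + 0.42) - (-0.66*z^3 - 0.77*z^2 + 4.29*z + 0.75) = 4.58*z^3 + 1.52*z^2 + 1.24*z - 0.33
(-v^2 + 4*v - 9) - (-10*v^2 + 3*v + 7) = 9*v^2 + v - 16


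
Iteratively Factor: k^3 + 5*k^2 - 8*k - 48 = (k - 3)*(k^2 + 8*k + 16) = (k - 3)*(k + 4)*(k + 4)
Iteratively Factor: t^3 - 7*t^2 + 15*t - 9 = (t - 3)*(t^2 - 4*t + 3) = (t - 3)^2*(t - 1)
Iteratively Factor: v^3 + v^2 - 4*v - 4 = (v - 2)*(v^2 + 3*v + 2) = (v - 2)*(v + 2)*(v + 1)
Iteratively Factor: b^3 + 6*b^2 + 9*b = (b + 3)*(b^2 + 3*b) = b*(b + 3)*(b + 3)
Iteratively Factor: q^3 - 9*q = (q)*(q^2 - 9) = q*(q - 3)*(q + 3)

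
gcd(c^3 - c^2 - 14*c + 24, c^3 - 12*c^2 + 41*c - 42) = c^2 - 5*c + 6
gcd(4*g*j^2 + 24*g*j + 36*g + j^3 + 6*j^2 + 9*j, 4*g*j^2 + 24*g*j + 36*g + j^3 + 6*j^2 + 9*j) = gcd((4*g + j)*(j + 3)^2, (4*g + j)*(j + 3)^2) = 4*g*j^2 + 24*g*j + 36*g + j^3 + 6*j^2 + 9*j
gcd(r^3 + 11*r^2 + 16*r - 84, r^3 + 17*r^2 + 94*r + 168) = r^2 + 13*r + 42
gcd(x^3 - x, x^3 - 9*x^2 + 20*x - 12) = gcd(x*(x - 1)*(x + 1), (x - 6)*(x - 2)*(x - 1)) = x - 1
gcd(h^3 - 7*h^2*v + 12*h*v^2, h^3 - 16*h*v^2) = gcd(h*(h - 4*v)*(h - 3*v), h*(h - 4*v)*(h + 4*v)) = -h^2 + 4*h*v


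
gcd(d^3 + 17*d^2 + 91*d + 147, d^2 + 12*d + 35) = d + 7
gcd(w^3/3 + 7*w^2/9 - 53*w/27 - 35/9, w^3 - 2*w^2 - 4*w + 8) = 1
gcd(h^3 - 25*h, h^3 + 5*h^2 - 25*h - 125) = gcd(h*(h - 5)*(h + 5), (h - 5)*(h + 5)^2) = h^2 - 25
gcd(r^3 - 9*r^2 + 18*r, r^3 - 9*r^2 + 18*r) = r^3 - 9*r^2 + 18*r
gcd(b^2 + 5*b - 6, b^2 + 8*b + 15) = 1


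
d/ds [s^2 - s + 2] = 2*s - 1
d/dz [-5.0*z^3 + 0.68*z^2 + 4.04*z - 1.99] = -15.0*z^2 + 1.36*z + 4.04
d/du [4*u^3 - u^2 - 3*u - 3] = 12*u^2 - 2*u - 3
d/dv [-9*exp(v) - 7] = -9*exp(v)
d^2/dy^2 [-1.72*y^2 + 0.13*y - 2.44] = -3.44000000000000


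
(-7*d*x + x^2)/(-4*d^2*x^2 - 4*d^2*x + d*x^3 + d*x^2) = (7*d - x)/(d*(4*d*x + 4*d - x^2 - x))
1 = 1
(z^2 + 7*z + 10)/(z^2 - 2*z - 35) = (z + 2)/(z - 7)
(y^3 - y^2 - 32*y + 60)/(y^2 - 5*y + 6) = (y^2 + y - 30)/(y - 3)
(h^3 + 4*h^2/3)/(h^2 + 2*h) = h*(3*h + 4)/(3*(h + 2))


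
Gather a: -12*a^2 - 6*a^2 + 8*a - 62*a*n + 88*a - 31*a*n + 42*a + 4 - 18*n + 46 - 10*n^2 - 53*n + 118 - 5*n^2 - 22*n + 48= -18*a^2 + a*(138 - 93*n) - 15*n^2 - 93*n + 216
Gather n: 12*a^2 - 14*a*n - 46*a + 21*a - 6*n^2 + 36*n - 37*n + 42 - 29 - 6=12*a^2 - 25*a - 6*n^2 + n*(-14*a - 1) + 7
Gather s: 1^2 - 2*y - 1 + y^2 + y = y^2 - y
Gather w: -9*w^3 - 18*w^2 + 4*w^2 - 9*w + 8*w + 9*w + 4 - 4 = -9*w^3 - 14*w^2 + 8*w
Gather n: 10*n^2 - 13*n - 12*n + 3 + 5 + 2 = 10*n^2 - 25*n + 10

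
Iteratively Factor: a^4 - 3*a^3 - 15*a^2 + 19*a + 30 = (a + 3)*(a^3 - 6*a^2 + 3*a + 10) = (a + 1)*(a + 3)*(a^2 - 7*a + 10) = (a - 5)*(a + 1)*(a + 3)*(a - 2)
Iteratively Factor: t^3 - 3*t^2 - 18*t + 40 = (t - 5)*(t^2 + 2*t - 8) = (t - 5)*(t + 4)*(t - 2)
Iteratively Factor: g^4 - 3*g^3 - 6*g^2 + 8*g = (g + 2)*(g^3 - 5*g^2 + 4*g) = (g - 4)*(g + 2)*(g^2 - g) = g*(g - 4)*(g + 2)*(g - 1)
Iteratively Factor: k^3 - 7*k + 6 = (k + 3)*(k^2 - 3*k + 2) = (k - 2)*(k + 3)*(k - 1)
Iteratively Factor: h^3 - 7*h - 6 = (h + 1)*(h^2 - h - 6) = (h - 3)*(h + 1)*(h + 2)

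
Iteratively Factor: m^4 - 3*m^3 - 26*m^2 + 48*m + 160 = (m - 5)*(m^3 + 2*m^2 - 16*m - 32) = (m - 5)*(m + 4)*(m^2 - 2*m - 8) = (m - 5)*(m - 4)*(m + 4)*(m + 2)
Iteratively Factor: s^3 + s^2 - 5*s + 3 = (s - 1)*(s^2 + 2*s - 3) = (s - 1)*(s + 3)*(s - 1)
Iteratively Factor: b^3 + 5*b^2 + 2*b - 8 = (b + 4)*(b^2 + b - 2) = (b - 1)*(b + 4)*(b + 2)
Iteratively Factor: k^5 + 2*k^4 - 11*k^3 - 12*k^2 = (k + 4)*(k^4 - 2*k^3 - 3*k^2) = k*(k + 4)*(k^3 - 2*k^2 - 3*k) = k*(k + 1)*(k + 4)*(k^2 - 3*k) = k*(k - 3)*(k + 1)*(k + 4)*(k)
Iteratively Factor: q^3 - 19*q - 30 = (q + 2)*(q^2 - 2*q - 15) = (q + 2)*(q + 3)*(q - 5)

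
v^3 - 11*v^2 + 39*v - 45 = (v - 5)*(v - 3)^2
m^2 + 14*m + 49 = (m + 7)^2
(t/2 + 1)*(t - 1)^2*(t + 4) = t^4/2 + 2*t^3 - 3*t^2/2 - 5*t + 4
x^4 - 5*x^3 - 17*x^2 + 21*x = x*(x - 7)*(x - 1)*(x + 3)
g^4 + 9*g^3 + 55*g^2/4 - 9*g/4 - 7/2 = (g - 1/2)*(g + 1/2)*(g + 2)*(g + 7)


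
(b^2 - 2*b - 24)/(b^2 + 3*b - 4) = (b - 6)/(b - 1)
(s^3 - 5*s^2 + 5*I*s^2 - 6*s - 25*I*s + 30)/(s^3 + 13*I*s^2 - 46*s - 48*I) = (s - 5)/(s + 8*I)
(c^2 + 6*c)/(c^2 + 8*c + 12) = c/(c + 2)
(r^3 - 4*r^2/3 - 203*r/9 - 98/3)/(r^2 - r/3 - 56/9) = (3*r^2 - 11*r - 42)/(3*r - 8)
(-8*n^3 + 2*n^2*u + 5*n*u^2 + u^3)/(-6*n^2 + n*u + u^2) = (-8*n^3 + 2*n^2*u + 5*n*u^2 + u^3)/(-6*n^2 + n*u + u^2)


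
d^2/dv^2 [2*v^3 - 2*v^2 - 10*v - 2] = 12*v - 4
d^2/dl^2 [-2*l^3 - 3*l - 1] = -12*l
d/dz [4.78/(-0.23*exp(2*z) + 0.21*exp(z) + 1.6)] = (2.1988*exp(z) - 1.0038)*exp(z)/(-0.23*exp(2*z) + 0.21*exp(z) + 1.6)^2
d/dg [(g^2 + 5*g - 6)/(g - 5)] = (g^2 - 10*g - 19)/(g^2 - 10*g + 25)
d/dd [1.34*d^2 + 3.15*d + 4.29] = 2.68*d + 3.15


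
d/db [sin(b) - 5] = cos(b)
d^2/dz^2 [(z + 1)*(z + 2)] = 2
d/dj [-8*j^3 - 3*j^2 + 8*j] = -24*j^2 - 6*j + 8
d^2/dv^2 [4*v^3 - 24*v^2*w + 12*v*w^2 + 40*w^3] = 24*v - 48*w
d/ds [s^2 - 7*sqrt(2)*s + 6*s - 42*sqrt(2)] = 2*s - 7*sqrt(2) + 6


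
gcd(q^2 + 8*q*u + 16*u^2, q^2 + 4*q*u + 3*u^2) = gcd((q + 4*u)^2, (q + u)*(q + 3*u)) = 1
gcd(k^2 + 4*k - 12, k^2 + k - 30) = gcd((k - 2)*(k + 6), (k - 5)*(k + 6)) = k + 6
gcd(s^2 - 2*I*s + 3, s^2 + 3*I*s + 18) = s - 3*I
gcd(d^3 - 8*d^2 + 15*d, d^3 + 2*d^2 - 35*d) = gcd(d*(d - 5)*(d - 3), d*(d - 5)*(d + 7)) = d^2 - 5*d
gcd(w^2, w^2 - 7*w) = w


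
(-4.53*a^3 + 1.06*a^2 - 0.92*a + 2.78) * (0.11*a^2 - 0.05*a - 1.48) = -0.4983*a^5 + 0.3431*a^4 + 6.5502*a^3 - 1.217*a^2 + 1.2226*a - 4.1144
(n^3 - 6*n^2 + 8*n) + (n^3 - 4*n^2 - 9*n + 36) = 2*n^3 - 10*n^2 - n + 36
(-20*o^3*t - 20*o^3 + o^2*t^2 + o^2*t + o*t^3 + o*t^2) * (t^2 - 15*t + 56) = -20*o^3*t^3 + 280*o^3*t^2 - 820*o^3*t - 1120*o^3 + o^2*t^4 - 14*o^2*t^3 + 41*o^2*t^2 + 56*o^2*t + o*t^5 - 14*o*t^4 + 41*o*t^3 + 56*o*t^2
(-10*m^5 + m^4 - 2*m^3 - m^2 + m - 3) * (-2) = 20*m^5 - 2*m^4 + 4*m^3 + 2*m^2 - 2*m + 6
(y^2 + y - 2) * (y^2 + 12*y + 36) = y^4 + 13*y^3 + 46*y^2 + 12*y - 72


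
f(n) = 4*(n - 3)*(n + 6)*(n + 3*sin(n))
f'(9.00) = 235.83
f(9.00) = 3685.09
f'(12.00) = 3410.60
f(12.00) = 6732.90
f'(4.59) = 121.24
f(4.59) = 108.60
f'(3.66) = 48.77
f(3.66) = 55.43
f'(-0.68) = -277.82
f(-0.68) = 200.97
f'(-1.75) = -28.17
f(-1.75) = 379.68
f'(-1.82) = -8.86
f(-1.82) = 380.98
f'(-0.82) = -257.54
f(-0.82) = 238.51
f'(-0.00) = -288.00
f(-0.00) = 0.00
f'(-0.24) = -301.79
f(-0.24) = 71.15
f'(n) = 4*(n - 3)*(n + 6)*(3*cos(n) + 1) + 4*(n - 3)*(n + 3*sin(n)) + 4*(n + 6)*(n + 3*sin(n))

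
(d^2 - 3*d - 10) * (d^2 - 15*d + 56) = d^4 - 18*d^3 + 91*d^2 - 18*d - 560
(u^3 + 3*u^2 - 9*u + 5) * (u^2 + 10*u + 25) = u^5 + 13*u^4 + 46*u^3 - 10*u^2 - 175*u + 125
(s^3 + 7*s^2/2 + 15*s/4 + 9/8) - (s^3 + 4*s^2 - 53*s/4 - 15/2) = -s^2/2 + 17*s + 69/8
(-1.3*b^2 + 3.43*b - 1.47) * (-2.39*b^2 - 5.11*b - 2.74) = 3.107*b^4 - 1.5547*b^3 - 10.452*b^2 - 1.8865*b + 4.0278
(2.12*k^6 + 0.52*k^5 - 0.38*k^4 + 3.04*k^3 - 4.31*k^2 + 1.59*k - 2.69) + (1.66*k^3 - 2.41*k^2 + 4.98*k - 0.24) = 2.12*k^6 + 0.52*k^5 - 0.38*k^4 + 4.7*k^3 - 6.72*k^2 + 6.57*k - 2.93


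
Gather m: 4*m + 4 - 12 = 4*m - 8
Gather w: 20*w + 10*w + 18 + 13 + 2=30*w + 33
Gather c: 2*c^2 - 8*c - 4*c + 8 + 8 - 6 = 2*c^2 - 12*c + 10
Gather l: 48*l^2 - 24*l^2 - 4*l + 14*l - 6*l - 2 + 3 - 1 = 24*l^2 + 4*l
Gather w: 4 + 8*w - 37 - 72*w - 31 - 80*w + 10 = -144*w - 54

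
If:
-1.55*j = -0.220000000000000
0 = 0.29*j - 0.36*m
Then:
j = 0.14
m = 0.11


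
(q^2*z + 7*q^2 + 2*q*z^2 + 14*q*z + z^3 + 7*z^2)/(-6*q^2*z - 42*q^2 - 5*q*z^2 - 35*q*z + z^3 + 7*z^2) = (q + z)/(-6*q + z)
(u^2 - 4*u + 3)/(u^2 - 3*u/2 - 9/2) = 2*(u - 1)/(2*u + 3)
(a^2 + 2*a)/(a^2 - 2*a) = (a + 2)/(a - 2)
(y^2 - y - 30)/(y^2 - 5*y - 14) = (-y^2 + y + 30)/(-y^2 + 5*y + 14)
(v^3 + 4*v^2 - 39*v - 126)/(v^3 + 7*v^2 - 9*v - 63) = (v - 6)/(v - 3)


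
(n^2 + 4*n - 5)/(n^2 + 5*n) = (n - 1)/n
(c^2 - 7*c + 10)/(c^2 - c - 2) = (c - 5)/(c + 1)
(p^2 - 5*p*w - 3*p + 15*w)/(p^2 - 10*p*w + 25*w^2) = (p - 3)/(p - 5*w)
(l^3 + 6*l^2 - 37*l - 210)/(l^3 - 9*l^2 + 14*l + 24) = (l^2 + 12*l + 35)/(l^2 - 3*l - 4)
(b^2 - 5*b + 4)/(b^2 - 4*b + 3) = (b - 4)/(b - 3)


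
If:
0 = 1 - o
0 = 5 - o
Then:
No Solution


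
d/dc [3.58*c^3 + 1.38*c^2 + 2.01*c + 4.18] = 10.74*c^2 + 2.76*c + 2.01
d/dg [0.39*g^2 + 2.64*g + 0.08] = 0.78*g + 2.64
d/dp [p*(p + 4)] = 2*p + 4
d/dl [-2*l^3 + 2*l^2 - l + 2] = -6*l^2 + 4*l - 1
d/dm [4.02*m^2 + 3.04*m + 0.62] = 8.04*m + 3.04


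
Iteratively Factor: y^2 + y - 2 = (y - 1)*(y + 2)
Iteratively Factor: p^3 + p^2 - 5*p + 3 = (p - 1)*(p^2 + 2*p - 3) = (p - 1)*(p + 3)*(p - 1)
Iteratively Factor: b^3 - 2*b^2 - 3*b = (b - 3)*(b^2 + b) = b*(b - 3)*(b + 1)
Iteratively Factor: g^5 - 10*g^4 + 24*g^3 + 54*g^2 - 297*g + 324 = (g - 4)*(g^4 - 6*g^3 + 54*g - 81) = (g - 4)*(g + 3)*(g^3 - 9*g^2 + 27*g - 27) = (g - 4)*(g - 3)*(g + 3)*(g^2 - 6*g + 9) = (g - 4)*(g - 3)^2*(g + 3)*(g - 3)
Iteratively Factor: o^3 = (o)*(o^2) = o^2*(o)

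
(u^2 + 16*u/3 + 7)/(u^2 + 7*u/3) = (u + 3)/u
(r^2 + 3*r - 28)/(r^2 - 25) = (r^2 + 3*r - 28)/(r^2 - 25)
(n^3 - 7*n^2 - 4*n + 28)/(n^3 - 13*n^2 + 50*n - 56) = (n + 2)/(n - 4)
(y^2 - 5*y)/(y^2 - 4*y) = (y - 5)/(y - 4)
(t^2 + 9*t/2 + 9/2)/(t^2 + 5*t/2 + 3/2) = (t + 3)/(t + 1)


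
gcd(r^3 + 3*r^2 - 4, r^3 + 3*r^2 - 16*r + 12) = r - 1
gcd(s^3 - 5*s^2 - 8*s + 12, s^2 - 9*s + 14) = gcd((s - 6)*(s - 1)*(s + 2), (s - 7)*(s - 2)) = 1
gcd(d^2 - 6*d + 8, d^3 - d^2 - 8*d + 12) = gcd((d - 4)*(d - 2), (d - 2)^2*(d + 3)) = d - 2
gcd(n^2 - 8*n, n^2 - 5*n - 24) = n - 8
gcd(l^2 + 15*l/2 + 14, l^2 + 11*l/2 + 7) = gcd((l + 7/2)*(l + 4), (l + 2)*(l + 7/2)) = l + 7/2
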